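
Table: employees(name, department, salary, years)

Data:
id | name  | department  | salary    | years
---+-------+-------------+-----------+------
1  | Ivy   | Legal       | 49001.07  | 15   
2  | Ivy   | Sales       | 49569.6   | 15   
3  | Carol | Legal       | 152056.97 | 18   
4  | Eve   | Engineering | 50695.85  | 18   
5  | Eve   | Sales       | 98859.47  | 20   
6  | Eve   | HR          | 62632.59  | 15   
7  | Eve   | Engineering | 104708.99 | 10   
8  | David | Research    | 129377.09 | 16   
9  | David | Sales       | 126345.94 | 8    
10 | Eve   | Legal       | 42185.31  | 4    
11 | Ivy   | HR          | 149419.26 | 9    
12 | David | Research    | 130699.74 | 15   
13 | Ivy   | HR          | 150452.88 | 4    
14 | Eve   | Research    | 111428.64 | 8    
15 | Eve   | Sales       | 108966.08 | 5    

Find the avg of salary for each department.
SELECT department, AVG(salary) as result
FROM employees
GROUP BY department

Result:
  Engineering: 77702.42
  HR: 120834.91
  Legal: 81081.12
  Research: 123835.16
  Sales: 95935.27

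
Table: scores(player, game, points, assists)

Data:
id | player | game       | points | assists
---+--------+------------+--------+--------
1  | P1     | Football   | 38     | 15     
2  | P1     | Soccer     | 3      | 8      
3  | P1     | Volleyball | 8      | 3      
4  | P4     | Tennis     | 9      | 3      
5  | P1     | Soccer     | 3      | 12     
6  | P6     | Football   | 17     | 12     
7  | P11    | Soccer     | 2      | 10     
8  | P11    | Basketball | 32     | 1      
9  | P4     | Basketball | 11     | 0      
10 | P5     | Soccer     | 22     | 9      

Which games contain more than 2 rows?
SELECT game, COUNT(*) as cnt
FROM scores
GROUP BY game
HAVING COUNT(*) > 2

Result:
  Soccer: 4

Note: HAVING filters groups after aggregation, WHERE filters rows before.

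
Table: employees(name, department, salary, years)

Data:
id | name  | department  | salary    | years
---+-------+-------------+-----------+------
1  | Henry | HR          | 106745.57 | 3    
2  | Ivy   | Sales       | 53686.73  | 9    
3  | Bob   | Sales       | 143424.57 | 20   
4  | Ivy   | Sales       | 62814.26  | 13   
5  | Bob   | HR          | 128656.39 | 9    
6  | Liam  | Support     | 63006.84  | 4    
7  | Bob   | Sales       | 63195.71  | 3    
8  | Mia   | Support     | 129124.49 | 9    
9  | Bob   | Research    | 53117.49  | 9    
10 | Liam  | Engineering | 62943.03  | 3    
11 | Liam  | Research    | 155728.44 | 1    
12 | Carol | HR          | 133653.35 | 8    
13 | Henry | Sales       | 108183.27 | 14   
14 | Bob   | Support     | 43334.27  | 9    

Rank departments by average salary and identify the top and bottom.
SELECT department, AVG(salary)
FROM employees
GROUP BY department
ORDER BY AVG(salary)

All groups:
  Engineering: 62943.03
  Support: 78488.53
  Sales: 86260.91
  Research: 104422.97
  HR: 123018.44

Highest: HR (123018.44)
Lowest: Engineering (62943.03)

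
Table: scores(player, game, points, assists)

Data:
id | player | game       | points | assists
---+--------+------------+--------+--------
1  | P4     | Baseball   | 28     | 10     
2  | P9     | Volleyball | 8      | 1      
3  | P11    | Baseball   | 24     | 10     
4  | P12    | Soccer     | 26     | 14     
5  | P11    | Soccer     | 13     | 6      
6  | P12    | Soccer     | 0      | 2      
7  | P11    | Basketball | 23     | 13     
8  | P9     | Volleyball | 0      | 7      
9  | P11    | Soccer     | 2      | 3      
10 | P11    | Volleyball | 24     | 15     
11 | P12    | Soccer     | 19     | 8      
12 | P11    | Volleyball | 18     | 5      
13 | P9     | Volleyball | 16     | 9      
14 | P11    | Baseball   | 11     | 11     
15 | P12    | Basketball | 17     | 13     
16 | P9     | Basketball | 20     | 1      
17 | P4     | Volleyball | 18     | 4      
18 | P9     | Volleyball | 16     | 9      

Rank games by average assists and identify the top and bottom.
SELECT game, AVG(assists)
FROM scores
GROUP BY game
ORDER BY AVG(assists)

All groups:
  Soccer: 6.60
  Volleyball: 7.14
  Basketball: 9.00
  Baseball: 10.33

Highest: Baseball (10.33)
Lowest: Soccer (6.60)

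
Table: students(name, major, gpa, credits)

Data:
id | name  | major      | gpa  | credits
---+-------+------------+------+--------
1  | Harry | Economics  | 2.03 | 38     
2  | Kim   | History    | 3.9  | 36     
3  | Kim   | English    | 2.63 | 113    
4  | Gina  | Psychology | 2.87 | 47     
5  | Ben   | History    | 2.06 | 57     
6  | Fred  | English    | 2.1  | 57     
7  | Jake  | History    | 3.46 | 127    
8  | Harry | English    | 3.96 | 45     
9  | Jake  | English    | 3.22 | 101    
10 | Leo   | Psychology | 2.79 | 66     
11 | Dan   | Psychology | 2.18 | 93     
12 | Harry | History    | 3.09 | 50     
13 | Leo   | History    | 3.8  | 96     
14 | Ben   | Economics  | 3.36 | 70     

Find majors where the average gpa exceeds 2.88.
SELECT major, AVG(gpa)
FROM students
GROUP BY major
HAVING AVG(gpa) > 2.88

Result:
  English: avg=2.98
  History: avg=3.26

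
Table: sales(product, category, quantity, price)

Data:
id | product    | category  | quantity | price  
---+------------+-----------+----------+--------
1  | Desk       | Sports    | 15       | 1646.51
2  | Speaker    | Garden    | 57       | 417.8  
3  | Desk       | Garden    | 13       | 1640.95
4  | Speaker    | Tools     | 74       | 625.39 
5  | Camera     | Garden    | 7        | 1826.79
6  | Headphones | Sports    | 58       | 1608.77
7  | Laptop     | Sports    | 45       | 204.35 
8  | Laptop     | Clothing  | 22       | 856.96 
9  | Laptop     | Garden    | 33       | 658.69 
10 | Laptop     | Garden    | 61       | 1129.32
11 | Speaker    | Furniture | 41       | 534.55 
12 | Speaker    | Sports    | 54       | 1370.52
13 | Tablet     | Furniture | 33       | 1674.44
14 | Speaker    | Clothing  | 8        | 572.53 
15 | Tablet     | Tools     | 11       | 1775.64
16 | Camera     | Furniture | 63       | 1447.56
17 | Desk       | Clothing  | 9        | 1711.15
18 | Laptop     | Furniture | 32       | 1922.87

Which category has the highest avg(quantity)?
SELECT category, AVG(quantity) as val
FROM sales
GROUP BY category
ORDER BY val DESC
LIMIT 1

Result: Sports with avg(quantity) = 43.00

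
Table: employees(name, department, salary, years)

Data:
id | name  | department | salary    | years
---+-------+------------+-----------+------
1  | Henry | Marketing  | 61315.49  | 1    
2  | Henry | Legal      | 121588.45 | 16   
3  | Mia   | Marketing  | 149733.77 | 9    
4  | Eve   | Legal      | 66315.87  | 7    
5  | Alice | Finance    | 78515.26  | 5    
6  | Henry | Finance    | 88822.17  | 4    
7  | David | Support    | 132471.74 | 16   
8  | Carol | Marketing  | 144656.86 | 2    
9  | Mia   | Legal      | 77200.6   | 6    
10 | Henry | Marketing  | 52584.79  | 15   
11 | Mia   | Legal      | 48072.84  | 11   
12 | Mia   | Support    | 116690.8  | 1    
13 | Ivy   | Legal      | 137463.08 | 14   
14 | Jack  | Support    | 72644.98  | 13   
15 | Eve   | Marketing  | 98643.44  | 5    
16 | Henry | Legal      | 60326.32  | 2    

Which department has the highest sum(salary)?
SELECT department, SUM(salary) as val
FROM employees
GROUP BY department
ORDER BY val DESC
LIMIT 1

Result: Legal with sum(salary) = 510967.16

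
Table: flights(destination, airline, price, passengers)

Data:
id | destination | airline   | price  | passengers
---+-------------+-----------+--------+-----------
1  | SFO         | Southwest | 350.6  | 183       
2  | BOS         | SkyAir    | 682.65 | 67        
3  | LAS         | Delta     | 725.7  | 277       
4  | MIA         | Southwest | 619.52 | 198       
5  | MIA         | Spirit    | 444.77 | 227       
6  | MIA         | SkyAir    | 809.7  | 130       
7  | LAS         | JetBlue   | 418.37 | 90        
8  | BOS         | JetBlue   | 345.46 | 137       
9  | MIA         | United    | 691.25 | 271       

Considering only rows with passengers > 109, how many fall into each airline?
SELECT airline, COUNT(*)
FROM flights
WHERE passengers > 109
GROUP BY airline

Note: WHERE filters rows before grouping.

Result:
  Delta: 1
  JetBlue: 1
  SkyAir: 1
  Southwest: 2
  Spirit: 1
  United: 1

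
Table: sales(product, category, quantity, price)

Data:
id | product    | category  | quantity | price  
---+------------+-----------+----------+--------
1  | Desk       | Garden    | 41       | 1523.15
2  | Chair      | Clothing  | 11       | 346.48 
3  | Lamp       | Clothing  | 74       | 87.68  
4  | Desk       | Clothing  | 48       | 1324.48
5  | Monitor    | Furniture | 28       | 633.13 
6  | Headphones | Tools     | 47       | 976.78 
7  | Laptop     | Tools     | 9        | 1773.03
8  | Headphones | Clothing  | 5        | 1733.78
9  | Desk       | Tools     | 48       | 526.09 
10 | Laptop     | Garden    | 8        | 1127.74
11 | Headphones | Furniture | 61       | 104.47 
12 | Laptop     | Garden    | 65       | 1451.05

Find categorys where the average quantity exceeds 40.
SELECT category, AVG(quantity)
FROM sales
GROUP BY category
HAVING AVG(quantity) > 40

Result:
  Furniture: avg=44.50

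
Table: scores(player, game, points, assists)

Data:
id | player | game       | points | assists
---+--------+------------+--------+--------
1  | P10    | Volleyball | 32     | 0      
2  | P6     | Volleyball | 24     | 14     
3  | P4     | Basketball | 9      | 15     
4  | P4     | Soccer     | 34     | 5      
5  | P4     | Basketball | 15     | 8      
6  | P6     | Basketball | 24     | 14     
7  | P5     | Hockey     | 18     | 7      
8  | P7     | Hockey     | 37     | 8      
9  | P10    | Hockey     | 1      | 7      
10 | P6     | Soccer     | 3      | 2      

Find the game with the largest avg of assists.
SELECT game, AVG(assists) as val
FROM scores
GROUP BY game
ORDER BY val DESC
LIMIT 1

Result: Basketball with avg(assists) = 12.33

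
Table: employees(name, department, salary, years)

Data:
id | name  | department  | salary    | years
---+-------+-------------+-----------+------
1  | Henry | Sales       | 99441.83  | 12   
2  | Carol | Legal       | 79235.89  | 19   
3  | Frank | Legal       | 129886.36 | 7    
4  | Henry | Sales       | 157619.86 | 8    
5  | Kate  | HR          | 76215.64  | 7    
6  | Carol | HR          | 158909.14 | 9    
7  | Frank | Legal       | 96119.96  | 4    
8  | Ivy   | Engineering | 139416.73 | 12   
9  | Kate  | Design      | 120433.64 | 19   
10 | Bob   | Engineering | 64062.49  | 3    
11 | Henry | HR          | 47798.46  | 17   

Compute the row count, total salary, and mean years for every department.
SELECT department,
       COUNT(*) as cnt,
       SUM(salary) as total_salary,
       AVG(years) as avg_years
FROM employees
GROUP BY department

Result:
  Design: 1 records, 120433.64 total salary, 19.00 avg years
  Engineering: 2 records, 203479.22 total salary, 7.50 avg years
  HR: 3 records, 282923.24 total salary, 11.00 avg years
  Legal: 3 records, 305242.21 total salary, 10.00 avg years
  Sales: 2 records, 257061.69 total salary, 10.00 avg years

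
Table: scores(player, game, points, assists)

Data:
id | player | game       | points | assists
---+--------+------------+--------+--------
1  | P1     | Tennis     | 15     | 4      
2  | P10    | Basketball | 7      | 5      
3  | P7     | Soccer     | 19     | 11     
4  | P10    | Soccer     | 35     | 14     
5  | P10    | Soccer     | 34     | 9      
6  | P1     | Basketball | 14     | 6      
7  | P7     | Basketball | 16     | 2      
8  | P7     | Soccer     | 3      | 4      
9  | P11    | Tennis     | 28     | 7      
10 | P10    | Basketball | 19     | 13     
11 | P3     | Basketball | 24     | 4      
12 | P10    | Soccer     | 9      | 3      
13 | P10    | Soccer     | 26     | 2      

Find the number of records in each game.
SELECT game, COUNT(*) as count
FROM scores
GROUP BY game

Result:
  Basketball: 5
  Soccer: 6
  Tennis: 2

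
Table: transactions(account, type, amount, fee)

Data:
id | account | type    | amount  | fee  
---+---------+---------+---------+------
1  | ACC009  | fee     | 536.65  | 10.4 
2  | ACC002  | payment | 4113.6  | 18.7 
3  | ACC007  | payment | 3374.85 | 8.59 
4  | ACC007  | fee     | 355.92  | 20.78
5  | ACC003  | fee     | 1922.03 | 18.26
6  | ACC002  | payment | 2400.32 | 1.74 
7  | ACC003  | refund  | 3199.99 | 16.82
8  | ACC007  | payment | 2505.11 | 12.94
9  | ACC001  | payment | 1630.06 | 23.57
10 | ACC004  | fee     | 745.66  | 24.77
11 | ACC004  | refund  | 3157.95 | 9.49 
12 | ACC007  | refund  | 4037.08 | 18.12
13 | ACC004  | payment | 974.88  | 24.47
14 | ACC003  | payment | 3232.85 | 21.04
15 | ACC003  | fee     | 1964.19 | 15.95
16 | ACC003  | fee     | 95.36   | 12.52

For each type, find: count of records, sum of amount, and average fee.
SELECT type,
       COUNT(*) as cnt,
       SUM(amount) as total_amount,
       AVG(fee) as avg_fee
FROM transactions
GROUP BY type

Result:
  fee: 6 records, 5619.81 total amount, 17.11 avg fee
  payment: 7 records, 18231.67 total amount, 15.86 avg fee
  refund: 3 records, 10395.02 total amount, 14.81 avg fee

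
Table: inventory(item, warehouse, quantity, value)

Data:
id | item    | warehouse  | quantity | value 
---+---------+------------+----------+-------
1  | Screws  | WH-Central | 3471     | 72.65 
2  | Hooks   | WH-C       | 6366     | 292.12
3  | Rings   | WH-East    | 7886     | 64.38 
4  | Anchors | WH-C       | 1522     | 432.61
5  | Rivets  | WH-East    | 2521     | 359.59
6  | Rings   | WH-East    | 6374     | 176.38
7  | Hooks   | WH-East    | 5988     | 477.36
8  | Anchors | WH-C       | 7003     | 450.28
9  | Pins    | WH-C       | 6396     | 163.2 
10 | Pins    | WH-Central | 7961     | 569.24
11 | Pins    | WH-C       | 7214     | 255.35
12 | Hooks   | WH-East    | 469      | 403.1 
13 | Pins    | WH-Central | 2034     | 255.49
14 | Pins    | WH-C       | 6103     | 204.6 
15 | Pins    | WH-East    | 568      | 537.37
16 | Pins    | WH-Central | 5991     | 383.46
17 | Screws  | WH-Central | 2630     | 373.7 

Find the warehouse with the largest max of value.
SELECT warehouse, MAX(value) as val
FROM inventory
GROUP BY warehouse
ORDER BY val DESC
LIMIT 1

Result: WH-Central with max(value) = 569.24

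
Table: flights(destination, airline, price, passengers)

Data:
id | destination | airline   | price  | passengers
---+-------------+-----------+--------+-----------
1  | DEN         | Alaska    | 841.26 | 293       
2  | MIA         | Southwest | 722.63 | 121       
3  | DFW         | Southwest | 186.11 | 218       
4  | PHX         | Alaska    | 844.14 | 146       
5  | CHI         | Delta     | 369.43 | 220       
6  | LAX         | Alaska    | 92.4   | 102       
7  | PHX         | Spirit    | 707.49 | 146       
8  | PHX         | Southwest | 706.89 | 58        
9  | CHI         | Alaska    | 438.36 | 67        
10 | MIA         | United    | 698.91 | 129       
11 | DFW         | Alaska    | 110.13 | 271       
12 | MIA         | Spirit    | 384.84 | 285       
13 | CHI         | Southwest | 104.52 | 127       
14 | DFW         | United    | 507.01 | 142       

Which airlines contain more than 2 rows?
SELECT airline, COUNT(*) as cnt
FROM flights
GROUP BY airline
HAVING COUNT(*) > 2

Result:
  Alaska: 5
  Southwest: 4

Note: HAVING filters groups after aggregation, WHERE filters rows before.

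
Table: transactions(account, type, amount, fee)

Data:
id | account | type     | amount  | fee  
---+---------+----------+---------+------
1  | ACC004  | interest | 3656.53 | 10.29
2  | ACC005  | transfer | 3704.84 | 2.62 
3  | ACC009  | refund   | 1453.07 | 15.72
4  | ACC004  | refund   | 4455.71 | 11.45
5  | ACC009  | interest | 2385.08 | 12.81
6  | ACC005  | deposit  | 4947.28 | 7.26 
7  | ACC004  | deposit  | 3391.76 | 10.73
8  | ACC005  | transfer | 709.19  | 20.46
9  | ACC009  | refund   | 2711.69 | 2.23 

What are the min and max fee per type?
SELECT type, MIN(fee), MAX(fee)
FROM transactions
GROUP BY type

Result:
  deposit: min=7.26, max=10.73
  interest: min=10.29, max=12.81
  refund: min=2.23, max=15.72
  transfer: min=2.62, max=20.46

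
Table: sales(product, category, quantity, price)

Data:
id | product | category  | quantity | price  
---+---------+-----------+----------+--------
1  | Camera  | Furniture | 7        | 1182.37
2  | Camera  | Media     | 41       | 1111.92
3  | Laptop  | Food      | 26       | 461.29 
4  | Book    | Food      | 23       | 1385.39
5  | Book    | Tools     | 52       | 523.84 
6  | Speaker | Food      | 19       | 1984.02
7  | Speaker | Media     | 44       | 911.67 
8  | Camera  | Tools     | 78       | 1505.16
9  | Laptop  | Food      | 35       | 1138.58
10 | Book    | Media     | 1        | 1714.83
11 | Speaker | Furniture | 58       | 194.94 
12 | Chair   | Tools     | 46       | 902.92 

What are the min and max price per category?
SELECT category, MIN(price), MAX(price)
FROM sales
GROUP BY category

Result:
  Food: min=461.29, max=1984.02
  Furniture: min=194.94, max=1182.37
  Media: min=911.67, max=1714.83
  Tools: min=523.84, max=1505.16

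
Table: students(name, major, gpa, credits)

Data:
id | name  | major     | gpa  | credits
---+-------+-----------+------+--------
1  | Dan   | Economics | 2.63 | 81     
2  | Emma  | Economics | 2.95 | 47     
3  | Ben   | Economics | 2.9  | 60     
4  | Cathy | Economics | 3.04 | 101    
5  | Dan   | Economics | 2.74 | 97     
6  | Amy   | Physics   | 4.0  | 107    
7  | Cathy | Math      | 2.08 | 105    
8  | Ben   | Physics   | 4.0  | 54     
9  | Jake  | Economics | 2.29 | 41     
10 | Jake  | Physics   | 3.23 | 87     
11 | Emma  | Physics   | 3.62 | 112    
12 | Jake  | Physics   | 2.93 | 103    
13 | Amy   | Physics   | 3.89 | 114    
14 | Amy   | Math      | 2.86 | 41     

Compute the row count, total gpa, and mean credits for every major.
SELECT major,
       COUNT(*) as cnt,
       SUM(gpa) as total_gpa,
       AVG(credits) as avg_credits
FROM students
GROUP BY major

Result:
  Economics: 6 records, 16.55 total gpa, 71.17 avg credits
  Math: 2 records, 4.94 total gpa, 73.00 avg credits
  Physics: 6 records, 21.67 total gpa, 96.17 avg credits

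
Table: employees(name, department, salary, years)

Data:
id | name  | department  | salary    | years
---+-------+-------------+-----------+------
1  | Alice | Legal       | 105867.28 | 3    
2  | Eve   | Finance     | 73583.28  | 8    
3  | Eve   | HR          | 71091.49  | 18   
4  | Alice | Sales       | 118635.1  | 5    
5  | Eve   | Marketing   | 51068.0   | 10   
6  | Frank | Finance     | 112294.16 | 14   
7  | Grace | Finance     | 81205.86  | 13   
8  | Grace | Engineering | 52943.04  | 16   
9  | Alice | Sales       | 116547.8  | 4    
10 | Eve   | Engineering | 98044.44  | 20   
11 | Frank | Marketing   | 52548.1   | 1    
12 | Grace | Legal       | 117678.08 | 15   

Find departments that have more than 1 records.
SELECT department, COUNT(*) as cnt
FROM employees
GROUP BY department
HAVING COUNT(*) > 1

Result:
  Engineering: 2
  Finance: 3
  Legal: 2
  Marketing: 2
  Sales: 2

Note: HAVING filters groups after aggregation, WHERE filters rows before.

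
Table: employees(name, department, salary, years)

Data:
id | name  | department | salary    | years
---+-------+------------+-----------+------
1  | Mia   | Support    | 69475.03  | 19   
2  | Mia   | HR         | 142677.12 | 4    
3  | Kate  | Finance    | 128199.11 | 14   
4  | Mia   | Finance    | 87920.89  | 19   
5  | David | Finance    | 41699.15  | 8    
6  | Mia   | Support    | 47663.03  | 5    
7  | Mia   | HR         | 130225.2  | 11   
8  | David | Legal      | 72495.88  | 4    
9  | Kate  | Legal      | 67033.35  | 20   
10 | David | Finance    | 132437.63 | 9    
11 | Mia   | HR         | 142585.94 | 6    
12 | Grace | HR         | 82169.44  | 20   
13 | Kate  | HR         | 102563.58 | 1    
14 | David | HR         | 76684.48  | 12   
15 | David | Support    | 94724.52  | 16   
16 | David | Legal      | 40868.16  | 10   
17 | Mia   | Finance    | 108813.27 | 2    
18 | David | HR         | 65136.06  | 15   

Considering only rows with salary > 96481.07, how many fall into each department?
SELECT department, COUNT(*)
FROM employees
WHERE salary > 96481.07
GROUP BY department

Note: WHERE filters rows before grouping.

Result:
  Finance: 3
  HR: 4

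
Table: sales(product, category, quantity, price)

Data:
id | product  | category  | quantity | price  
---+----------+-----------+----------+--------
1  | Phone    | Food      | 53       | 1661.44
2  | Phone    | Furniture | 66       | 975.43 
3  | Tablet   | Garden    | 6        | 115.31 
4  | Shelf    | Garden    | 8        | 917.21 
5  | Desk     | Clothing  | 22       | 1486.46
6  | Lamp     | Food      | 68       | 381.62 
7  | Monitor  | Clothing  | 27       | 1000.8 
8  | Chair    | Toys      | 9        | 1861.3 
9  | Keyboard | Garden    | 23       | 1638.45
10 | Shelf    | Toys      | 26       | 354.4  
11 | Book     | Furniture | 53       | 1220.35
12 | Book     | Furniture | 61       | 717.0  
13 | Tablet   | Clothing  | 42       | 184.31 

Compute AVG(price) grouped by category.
SELECT category, AVG(price) as result
FROM sales
GROUP BY category

Result:
  Clothing: 890.52
  Food: 1021.53
  Furniture: 970.93
  Garden: 890.32
  Toys: 1107.85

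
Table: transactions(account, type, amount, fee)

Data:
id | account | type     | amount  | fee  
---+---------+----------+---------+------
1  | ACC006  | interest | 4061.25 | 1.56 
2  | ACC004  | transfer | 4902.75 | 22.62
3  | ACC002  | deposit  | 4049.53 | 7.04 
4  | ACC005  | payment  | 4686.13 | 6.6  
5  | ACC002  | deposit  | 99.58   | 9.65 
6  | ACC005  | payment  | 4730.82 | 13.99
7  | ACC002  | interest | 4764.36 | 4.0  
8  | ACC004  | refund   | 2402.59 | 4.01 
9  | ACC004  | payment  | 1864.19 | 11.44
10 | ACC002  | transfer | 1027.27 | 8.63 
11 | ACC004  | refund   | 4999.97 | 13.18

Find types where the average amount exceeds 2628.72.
SELECT type, AVG(amount)
FROM transactions
GROUP BY type
HAVING AVG(amount) > 2628.72

Result:
  interest: avg=4412.81
  payment: avg=3760.38
  refund: avg=3701.28
  transfer: avg=2965.01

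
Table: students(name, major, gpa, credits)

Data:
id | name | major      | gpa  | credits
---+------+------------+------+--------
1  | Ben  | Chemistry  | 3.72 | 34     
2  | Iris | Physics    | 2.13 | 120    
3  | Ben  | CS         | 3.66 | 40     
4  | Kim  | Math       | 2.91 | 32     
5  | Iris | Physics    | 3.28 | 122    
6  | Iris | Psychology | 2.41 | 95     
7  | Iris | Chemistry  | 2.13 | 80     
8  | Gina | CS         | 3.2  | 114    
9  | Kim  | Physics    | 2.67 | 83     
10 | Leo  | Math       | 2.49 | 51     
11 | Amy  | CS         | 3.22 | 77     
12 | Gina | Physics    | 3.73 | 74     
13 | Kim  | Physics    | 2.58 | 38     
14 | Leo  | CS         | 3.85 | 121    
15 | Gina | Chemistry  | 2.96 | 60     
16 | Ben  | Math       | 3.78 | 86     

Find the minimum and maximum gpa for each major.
SELECT major, MIN(gpa), MAX(gpa)
FROM students
GROUP BY major

Result:
  CS: min=3.20, max=3.85
  Chemistry: min=2.13, max=3.72
  Math: min=2.49, max=3.78
  Physics: min=2.13, max=3.73
  Psychology: min=2.41, max=2.41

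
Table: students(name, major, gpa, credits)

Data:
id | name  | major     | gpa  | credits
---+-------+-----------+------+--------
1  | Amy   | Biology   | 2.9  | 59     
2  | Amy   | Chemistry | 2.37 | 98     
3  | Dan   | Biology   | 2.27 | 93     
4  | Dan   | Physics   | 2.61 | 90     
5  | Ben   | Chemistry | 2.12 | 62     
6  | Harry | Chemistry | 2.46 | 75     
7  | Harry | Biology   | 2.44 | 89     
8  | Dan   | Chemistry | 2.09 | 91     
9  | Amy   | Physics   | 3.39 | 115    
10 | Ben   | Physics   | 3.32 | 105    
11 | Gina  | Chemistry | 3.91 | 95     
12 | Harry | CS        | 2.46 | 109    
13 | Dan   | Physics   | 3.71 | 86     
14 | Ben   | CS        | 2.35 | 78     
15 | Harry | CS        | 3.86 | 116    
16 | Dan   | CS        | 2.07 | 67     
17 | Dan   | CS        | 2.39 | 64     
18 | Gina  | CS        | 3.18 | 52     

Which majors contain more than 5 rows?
SELECT major, COUNT(*) as cnt
FROM students
GROUP BY major
HAVING COUNT(*) > 5

Result:
  CS: 6

Note: HAVING filters groups after aggregation, WHERE filters rows before.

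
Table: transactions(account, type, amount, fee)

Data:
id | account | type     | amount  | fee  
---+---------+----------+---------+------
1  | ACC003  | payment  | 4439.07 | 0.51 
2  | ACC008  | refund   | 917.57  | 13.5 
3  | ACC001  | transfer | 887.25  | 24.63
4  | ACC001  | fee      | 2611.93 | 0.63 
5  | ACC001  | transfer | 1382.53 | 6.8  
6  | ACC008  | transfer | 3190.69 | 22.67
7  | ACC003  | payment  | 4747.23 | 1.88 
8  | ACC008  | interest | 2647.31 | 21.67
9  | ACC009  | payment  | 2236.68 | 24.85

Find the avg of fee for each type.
SELECT type, AVG(fee) as result
FROM transactions
GROUP BY type

Result:
  fee: 0.63
  interest: 21.67
  payment: 9.08
  refund: 13.50
  transfer: 18.03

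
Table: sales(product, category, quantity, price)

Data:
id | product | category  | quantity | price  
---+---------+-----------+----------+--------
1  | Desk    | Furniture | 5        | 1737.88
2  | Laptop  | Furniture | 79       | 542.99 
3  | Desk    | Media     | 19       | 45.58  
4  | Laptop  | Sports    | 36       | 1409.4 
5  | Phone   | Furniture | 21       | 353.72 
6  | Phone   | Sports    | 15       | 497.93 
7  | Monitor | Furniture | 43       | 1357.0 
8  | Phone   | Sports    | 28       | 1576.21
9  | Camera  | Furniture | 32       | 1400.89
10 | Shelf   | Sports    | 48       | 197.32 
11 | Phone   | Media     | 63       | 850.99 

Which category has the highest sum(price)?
SELECT category, SUM(price) as val
FROM sales
GROUP BY category
ORDER BY val DESC
LIMIT 1

Result: Furniture with sum(price) = 5392.48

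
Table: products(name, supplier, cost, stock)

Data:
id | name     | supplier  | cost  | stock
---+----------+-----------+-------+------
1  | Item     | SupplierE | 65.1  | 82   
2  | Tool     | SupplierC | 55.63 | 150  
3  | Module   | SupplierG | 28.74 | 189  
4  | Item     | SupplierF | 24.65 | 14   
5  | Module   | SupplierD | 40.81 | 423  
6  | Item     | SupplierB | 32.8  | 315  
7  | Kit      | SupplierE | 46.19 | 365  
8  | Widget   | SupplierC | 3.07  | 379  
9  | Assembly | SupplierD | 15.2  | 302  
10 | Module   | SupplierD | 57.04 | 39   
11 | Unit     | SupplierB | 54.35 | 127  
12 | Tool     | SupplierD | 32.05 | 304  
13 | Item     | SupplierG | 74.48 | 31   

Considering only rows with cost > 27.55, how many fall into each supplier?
SELECT supplier, COUNT(*)
FROM products
WHERE cost > 27.55
GROUP BY supplier

Note: WHERE filters rows before grouping.

Result:
  SupplierB: 2
  SupplierC: 1
  SupplierD: 3
  SupplierE: 2
  SupplierG: 2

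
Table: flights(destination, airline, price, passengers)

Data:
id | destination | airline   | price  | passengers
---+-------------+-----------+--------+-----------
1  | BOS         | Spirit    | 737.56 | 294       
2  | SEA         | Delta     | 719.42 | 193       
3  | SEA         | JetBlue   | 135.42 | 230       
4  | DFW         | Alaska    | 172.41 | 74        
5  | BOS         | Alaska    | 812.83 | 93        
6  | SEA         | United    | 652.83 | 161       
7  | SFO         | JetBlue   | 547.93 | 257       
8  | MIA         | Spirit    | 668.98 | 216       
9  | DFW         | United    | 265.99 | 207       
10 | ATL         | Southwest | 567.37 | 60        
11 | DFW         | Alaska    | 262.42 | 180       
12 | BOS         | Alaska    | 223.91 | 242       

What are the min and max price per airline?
SELECT airline, MIN(price), MAX(price)
FROM flights
GROUP BY airline

Result:
  Alaska: min=172.41, max=812.83
  Delta: min=719.42, max=719.42
  JetBlue: min=135.42, max=547.93
  Southwest: min=567.37, max=567.37
  Spirit: min=668.98, max=737.56
  United: min=265.99, max=652.83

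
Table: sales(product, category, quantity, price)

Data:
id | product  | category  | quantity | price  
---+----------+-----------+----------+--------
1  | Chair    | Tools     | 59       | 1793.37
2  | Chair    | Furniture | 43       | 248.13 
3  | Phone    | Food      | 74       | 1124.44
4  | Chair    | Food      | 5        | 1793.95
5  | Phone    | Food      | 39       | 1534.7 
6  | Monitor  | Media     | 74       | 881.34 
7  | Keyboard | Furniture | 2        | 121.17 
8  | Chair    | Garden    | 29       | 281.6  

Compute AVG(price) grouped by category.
SELECT category, AVG(price) as result
FROM sales
GROUP BY category

Result:
  Food: 1484.36
  Furniture: 184.65
  Garden: 281.60
  Media: 881.34
  Tools: 1793.37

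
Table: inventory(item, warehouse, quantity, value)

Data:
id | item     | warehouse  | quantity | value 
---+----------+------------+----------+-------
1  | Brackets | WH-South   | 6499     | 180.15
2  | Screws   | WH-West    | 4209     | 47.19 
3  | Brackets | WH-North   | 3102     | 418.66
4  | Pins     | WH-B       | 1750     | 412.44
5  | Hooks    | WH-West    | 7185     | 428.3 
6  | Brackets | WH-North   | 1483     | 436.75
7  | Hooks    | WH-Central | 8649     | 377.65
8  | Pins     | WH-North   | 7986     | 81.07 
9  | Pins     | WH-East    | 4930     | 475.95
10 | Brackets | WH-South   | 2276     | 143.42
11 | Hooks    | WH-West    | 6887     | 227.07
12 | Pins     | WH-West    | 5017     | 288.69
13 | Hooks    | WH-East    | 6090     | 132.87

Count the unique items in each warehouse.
SELECT warehouse, COUNT(DISTINCT item)
FROM inventory
GROUP BY warehouse

Result:
  WH-B: 1 distinct
  WH-Central: 1 distinct
  WH-East: 2 distinct
  WH-North: 2 distinct
  WH-South: 1 distinct
  WH-West: 3 distinct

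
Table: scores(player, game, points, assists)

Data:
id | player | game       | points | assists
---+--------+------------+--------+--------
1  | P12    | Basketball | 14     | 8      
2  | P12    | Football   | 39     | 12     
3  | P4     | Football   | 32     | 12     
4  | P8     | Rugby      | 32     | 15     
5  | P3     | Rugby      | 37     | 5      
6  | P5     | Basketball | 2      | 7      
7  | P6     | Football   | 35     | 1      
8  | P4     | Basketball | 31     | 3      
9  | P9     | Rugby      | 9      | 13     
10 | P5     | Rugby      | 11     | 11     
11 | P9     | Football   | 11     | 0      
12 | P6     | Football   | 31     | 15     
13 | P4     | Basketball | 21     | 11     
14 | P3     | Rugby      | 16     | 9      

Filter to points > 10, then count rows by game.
SELECT game, COUNT(*)
FROM scores
WHERE points > 10
GROUP BY game

Note: WHERE filters rows before grouping.

Result:
  Basketball: 3
  Football: 5
  Rugby: 4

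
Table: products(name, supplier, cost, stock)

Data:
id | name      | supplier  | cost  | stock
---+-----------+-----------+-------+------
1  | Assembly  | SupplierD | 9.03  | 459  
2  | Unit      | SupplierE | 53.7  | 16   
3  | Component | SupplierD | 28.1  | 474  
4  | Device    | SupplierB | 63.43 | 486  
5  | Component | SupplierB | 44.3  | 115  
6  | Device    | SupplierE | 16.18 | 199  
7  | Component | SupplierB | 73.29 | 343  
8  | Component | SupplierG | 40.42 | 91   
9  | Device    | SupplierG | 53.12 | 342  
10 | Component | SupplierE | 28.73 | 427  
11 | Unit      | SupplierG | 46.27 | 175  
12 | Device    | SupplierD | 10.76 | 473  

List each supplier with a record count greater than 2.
SELECT supplier, COUNT(*) as cnt
FROM products
GROUP BY supplier
HAVING COUNT(*) > 2

Result:
  SupplierB: 3
  SupplierD: 3
  SupplierE: 3
  SupplierG: 3

Note: HAVING filters groups after aggregation, WHERE filters rows before.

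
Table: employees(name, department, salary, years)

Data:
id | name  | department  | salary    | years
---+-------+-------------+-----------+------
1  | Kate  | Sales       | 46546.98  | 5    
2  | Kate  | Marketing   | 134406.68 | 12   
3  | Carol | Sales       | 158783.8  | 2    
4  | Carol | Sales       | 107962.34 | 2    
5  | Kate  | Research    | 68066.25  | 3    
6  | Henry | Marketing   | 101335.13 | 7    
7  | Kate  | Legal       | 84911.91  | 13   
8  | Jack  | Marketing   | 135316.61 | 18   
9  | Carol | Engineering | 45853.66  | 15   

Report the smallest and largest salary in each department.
SELECT department, MIN(salary), MAX(salary)
FROM employees
GROUP BY department

Result:
  Engineering: min=45853.66, max=45853.66
  Legal: min=84911.91, max=84911.91
  Marketing: min=101335.13, max=135316.61
  Research: min=68066.25, max=68066.25
  Sales: min=46546.98, max=158783.80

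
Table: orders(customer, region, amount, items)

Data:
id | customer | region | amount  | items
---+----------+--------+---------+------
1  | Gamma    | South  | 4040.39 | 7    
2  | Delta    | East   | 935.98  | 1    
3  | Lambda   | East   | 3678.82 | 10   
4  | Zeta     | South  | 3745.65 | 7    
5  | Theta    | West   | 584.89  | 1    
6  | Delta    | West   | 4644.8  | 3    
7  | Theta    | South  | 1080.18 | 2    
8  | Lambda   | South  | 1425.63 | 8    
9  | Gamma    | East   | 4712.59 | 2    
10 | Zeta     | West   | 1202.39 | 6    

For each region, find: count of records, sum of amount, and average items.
SELECT region,
       COUNT(*) as cnt,
       SUM(amount) as total_amount,
       AVG(items) as avg_items
FROM orders
GROUP BY region

Result:
  East: 3 records, 9327.39 total amount, 4.33 avg items
  South: 4 records, 10291.85 total amount, 6.00 avg items
  West: 3 records, 6432.08 total amount, 3.33 avg items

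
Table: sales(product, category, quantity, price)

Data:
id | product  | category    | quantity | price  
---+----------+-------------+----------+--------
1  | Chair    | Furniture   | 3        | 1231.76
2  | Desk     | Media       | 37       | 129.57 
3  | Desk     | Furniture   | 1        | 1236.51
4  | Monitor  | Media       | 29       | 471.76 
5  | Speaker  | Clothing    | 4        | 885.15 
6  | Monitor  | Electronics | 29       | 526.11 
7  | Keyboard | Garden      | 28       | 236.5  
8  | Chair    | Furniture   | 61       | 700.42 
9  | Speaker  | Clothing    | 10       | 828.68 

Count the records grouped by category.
SELECT category, COUNT(*) as count
FROM sales
GROUP BY category

Result:
  Clothing: 2
  Electronics: 1
  Furniture: 3
  Garden: 1
  Media: 2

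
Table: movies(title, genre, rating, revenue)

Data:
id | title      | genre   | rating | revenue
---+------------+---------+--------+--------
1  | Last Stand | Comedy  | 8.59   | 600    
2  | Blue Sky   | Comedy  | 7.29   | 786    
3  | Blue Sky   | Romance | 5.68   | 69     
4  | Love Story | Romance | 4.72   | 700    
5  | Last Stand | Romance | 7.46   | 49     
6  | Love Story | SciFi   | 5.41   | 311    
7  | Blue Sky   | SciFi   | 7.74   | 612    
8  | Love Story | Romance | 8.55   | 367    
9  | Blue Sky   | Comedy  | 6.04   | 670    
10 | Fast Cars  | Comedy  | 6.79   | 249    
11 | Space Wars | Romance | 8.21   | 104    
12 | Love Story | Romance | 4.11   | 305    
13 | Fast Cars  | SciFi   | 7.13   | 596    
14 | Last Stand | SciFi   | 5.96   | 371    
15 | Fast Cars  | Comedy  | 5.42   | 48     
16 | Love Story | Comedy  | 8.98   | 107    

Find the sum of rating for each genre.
SELECT genre, SUM(rating) as result
FROM movies
GROUP BY genre

Result:
  Comedy: 43.11
  Romance: 38.73
  SciFi: 26.24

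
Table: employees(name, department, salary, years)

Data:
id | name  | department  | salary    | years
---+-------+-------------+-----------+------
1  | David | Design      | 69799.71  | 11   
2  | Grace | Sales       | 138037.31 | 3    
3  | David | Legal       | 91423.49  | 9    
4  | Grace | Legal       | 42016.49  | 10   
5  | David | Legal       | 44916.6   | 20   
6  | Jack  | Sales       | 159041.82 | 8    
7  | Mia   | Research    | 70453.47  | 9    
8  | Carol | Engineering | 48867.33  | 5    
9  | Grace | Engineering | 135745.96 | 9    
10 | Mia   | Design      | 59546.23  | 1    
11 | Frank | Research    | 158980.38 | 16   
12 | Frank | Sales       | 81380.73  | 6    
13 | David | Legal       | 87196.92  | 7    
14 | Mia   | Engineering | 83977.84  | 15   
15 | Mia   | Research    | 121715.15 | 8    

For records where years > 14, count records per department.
SELECT department, COUNT(*)
FROM employees
WHERE years > 14
GROUP BY department

Note: WHERE filters rows before grouping.

Result:
  Engineering: 1
  Legal: 1
  Research: 1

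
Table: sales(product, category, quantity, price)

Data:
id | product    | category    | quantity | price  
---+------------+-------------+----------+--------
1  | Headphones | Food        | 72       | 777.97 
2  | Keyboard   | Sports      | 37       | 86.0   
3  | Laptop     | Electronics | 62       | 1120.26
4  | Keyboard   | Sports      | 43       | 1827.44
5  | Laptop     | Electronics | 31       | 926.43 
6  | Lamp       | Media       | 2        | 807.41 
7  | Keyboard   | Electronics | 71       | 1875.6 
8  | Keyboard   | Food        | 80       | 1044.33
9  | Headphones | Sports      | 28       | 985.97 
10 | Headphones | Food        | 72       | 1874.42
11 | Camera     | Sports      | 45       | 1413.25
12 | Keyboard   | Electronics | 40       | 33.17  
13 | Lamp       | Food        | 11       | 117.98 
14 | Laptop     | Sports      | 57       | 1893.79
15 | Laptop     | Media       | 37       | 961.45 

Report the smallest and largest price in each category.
SELECT category, MIN(price), MAX(price)
FROM sales
GROUP BY category

Result:
  Electronics: min=33.17, max=1875.60
  Food: min=117.98, max=1874.42
  Media: min=807.41, max=961.45
  Sports: min=86.00, max=1893.79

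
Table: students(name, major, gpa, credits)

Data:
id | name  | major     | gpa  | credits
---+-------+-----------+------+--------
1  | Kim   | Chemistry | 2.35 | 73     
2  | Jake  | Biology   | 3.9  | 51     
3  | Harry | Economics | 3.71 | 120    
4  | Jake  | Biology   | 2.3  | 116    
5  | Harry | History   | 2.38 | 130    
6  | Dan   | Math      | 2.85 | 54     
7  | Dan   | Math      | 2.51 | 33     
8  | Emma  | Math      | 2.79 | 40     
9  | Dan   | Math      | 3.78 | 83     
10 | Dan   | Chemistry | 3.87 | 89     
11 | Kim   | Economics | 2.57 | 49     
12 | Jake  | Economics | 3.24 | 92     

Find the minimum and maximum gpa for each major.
SELECT major, MIN(gpa), MAX(gpa)
FROM students
GROUP BY major

Result:
  Biology: min=2.30, max=3.90
  Chemistry: min=2.35, max=3.87
  Economics: min=2.57, max=3.71
  History: min=2.38, max=2.38
  Math: min=2.51, max=3.78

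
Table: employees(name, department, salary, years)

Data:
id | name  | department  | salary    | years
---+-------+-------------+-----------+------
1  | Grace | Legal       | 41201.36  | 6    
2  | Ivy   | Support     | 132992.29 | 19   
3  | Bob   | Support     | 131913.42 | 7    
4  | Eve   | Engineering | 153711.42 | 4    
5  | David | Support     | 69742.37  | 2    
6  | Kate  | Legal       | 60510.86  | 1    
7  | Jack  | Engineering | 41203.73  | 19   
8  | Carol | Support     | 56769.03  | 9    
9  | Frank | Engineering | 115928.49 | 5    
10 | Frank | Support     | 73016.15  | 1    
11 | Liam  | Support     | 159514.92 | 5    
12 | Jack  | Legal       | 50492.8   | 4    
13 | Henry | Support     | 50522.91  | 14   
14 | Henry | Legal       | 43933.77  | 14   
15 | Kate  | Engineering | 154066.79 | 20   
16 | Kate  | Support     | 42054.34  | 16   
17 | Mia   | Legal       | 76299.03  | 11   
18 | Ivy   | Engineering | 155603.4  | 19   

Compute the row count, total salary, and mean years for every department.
SELECT department,
       COUNT(*) as cnt,
       SUM(salary) as total_salary,
       AVG(years) as avg_years
FROM employees
GROUP BY department

Result:
  Engineering: 5 records, 620513.83 total salary, 13.40 avg years
  Legal: 5 records, 272437.82 total salary, 7.20 avg years
  Support: 8 records, 716525.43 total salary, 9.13 avg years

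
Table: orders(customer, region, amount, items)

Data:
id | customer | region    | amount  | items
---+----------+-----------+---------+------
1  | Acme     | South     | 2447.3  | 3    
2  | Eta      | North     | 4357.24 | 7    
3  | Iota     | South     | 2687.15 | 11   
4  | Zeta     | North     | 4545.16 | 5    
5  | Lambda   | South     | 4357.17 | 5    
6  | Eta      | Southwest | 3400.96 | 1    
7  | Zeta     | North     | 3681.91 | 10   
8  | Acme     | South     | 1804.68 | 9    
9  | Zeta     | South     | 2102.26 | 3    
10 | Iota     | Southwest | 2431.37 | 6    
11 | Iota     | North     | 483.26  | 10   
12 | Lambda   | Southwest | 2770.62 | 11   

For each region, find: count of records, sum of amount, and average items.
SELECT region,
       COUNT(*) as cnt,
       SUM(amount) as total_amount,
       AVG(items) as avg_items
FROM orders
GROUP BY region

Result:
  North: 4 records, 13067.57 total amount, 8.00 avg items
  South: 5 records, 13398.56 total amount, 6.20 avg items
  Southwest: 3 records, 8602.95 total amount, 6.00 avg items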